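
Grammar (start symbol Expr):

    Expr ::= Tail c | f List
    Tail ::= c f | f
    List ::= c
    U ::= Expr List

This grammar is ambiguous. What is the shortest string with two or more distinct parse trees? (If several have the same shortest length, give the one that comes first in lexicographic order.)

f c

length 2: f c has 2 parse trees

Two derivations of f c:
  Expr ⇒ Tail c ⇒ f c
  Expr ⇒ f List ⇒ f c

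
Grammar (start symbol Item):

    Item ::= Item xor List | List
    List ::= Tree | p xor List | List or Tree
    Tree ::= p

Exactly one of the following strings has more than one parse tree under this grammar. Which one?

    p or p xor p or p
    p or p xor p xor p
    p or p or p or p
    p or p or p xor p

p or p xor p or p: 1 tree
p or p xor p xor p: 2 trees
p or p or p or p: 1 tree
p or p or p xor p: 1 tree

p or p xor p xor p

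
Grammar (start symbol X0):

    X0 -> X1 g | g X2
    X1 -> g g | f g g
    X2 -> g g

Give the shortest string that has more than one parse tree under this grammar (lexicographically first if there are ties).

length 3: g g g has 2 parse trees

Two derivations of g g g:
  X0 ⇒ X1 g ⇒ g g g
  X0 ⇒ g X2 ⇒ g g g

g g g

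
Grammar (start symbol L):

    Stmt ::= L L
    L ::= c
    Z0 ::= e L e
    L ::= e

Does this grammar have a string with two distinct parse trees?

Only L is reachable from L; ignoring the rest: The reachable rules are right-linear with at most one rule per (nonterminal, next-terminal) pair. Each input token forces the next rule, so parsing is deterministic.

Unambiguous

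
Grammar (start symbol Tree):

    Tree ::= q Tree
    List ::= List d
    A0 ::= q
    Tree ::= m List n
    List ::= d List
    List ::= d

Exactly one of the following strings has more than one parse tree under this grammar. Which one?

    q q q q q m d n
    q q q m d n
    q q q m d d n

q q q m d d n

q q q q q m d n: 1 tree
q q q m d n: 1 tree
q q q m d d n: 2 trees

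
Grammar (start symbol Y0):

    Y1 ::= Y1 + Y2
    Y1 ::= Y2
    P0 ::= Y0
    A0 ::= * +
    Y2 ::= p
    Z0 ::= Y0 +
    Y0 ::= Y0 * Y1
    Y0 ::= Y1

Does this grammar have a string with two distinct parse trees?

(A0, Z0, P0 are unreachable from Y0, so their rules don't affect L(Y0).) Y0 → Y0 * Y1 | Y1  ;  Y1 → Y1 + Y2 | Y2  — a left-associative chain with Y2 at the bottom. Each string factors uniquely by precedence.

Unambiguous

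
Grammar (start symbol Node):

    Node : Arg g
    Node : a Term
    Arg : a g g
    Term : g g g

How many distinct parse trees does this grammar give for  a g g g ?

Parse trees for a g g g:
  [Node [Arg a g g] g]
  [Node a [Term g g g]]

2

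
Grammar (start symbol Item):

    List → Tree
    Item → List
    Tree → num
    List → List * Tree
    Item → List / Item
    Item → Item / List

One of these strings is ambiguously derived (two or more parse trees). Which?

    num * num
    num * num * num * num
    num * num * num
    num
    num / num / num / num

num * num: 1 tree
num * num * num * num: 1 tree
num * num * num: 1 tree
num: 1 tree
num / num / num / num: 8 trees

num / num / num / num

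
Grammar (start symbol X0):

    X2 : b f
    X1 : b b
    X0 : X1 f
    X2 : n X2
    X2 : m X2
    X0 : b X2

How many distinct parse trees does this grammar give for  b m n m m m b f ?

1

Parse trees for b m n m m m b f:
  [X0 b [X2 m [X2 n [X2 m [X2 m [X2 m [X2 b f]]]]]]]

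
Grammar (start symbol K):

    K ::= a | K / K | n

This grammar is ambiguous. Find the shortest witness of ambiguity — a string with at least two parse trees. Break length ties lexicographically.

length 1: no string has ≥2 trees
length 3: no string has ≥2 trees
length 5: a / a / a has 2 parse trees

Two derivations of a / a / a:
  K ⇒ K / K ⇒ a / K ⇒ a / K / K ⇒ a / a / K ⇒ a / a / a
  K ⇒ K / K ⇒ K / K / K ⇒ a / K / K ⇒ a / a / K ⇒ a / a / a

a / a / a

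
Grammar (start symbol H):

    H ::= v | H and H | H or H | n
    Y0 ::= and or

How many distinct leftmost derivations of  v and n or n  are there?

Parse trees for v and n or n:
  [H [H v] and [H [H n] or [H n]]]
  [H [H [H v] and [H n]] or [H n]]

2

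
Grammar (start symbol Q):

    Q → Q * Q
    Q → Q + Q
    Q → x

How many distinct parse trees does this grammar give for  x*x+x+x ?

5

Parse trees for x*x+x+x:
  [Q [Q x] * [Q [Q x] + [Q [Q x] + [Q x]]]]
  [Q [Q x] * [Q [Q [Q x] + [Q x]] + [Q x]]]
  [Q [Q [Q x] * [Q x]] + [Q [Q x] + [Q x]]]
  [Q [Q [Q x] * [Q [Q x] + [Q x]]] + [Q x]]
  [Q [Q [Q [Q x] * [Q x]] + [Q x]] + [Q x]]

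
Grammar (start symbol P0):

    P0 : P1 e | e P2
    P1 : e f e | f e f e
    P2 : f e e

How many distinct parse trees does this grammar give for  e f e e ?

2

Parse trees for e f e e:
  [P0 [P1 e f e] e]
  [P0 e [P2 f e e]]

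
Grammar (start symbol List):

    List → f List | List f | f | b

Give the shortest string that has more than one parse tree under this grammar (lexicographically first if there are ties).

length 1: no string has ≥2 trees
length 2: f f has 2 parse trees

Two derivations of f f:
  List ⇒ f List ⇒ f f
  List ⇒ List f ⇒ f f

f f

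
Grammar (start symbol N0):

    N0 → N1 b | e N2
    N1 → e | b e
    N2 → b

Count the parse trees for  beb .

Parse trees for beb:
  [N0 [N1 b e] b]

1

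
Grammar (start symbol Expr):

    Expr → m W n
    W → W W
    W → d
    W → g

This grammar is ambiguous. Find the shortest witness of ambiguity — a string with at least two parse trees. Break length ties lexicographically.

length 3: no string has ≥2 trees
length 4: no string has ≥2 trees
length 5: m d d d n has 2 parse trees

Two derivations of m d d d n:
  Expr ⇒ m W n ⇒ m W W n ⇒ m W W W n ⇒ m d W W n ⇒ m d d W n ⇒ m d d d n
  Expr ⇒ m W n ⇒ m W W n ⇒ m d W n ⇒ m d W W n ⇒ m d d W n ⇒ m d d d n

m d d d n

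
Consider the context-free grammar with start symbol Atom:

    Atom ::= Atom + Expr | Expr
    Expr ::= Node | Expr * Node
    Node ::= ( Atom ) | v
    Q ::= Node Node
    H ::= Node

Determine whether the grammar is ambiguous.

(Q, H are unreachable from Atom, so their rules don't affect L(Atom).) The grammar is stratified — Atom handles '+' (left-recursive), Expr handles '*', Node atoms. Each operator has a fixed associativity and precedence level, so every string has one parse.

Unambiguous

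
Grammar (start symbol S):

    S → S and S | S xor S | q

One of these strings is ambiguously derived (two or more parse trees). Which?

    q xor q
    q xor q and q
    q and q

q xor q and q

q xor q: 1 tree
q xor q and q: 2 trees
q and q: 1 tree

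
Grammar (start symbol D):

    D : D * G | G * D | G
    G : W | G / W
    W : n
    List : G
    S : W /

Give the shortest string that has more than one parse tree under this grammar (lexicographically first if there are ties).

length 1: no string has ≥2 trees
length 3: n * n has 2 parse trees

Two derivations of n * n:
  D ⇒ D * G ⇒ G * G ⇒ W * G ⇒ n * G ⇒ n * W ⇒ n * n
  D ⇒ G * D ⇒ W * D ⇒ n * D ⇒ n * G ⇒ n * W ⇒ n * n

n * n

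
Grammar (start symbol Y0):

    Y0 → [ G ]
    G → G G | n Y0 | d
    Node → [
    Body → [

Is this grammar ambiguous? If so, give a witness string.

Witness: [ d d d ]

Derivation 1: Y0 ⇒ [ G ] ⇒ [ G G ] ⇒ [ G G G ] ⇒ [ d G G ] ⇒ [ d d G ] ⇒ [ d d d ]
Derivation 2: Y0 ⇒ [ G ] ⇒ [ G G ] ⇒ [ d G ] ⇒ [ d G G ] ⇒ [ d d G ] ⇒ [ d d d ]

Two distinct leftmost derivations for the same string.

Ambiguous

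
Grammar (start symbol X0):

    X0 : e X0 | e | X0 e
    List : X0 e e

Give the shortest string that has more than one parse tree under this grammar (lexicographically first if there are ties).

e e

length 1: no string has ≥2 trees
length 2: e e has 2 parse trees

Two derivations of e e:
  X0 ⇒ e X0 ⇒ e e
  X0 ⇒ X0 e ⇒ e e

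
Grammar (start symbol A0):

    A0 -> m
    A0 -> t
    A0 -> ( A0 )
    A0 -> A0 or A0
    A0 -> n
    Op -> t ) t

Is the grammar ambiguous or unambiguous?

Ambiguous

Witness: m or m or m

Derivation 1: A0 ⇒ A0 or A0 ⇒ m or A0 ⇒ m or A0 or A0 ⇒ m or m or A0 ⇒ m or m or m
Derivation 2: A0 ⇒ A0 or A0 ⇒ A0 or A0 or A0 ⇒ m or A0 or A0 ⇒ m or m or A0 ⇒ m or m or m

Two distinct leftmost derivations for the same string.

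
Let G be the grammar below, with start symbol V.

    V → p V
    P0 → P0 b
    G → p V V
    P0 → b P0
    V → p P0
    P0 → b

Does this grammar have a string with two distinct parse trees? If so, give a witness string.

Ambiguous

Witness: p b b

Derivation 1: V ⇒ p P0 ⇒ p P0 b ⇒ p b b
Derivation 2: V ⇒ p P0 ⇒ p b P0 ⇒ p b b

Two distinct leftmost derivations for the same string.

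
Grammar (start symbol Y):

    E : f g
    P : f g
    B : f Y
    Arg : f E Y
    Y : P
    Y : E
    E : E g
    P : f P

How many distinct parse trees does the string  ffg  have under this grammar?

1

Parse trees for ffg:
  [Y [P f [P f g]]]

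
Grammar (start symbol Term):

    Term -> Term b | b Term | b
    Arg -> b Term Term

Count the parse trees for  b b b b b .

16

Parse trees for b b b b b (showing first 6 of 16):
  [Term [Term [Term [Term [Term b] b] b] b] b]
  [Term [Term [Term [Term b [Term b]] b] b] b]
  [Term [Term [Term b [Term [Term b] b]] b] b]
  [Term [Term [Term b [Term b [Term b]]] b] b]
  [Term [Term b [Term [Term [Term b] b] b]] b]
  [Term [Term b [Term [Term b [Term b]] b]] b]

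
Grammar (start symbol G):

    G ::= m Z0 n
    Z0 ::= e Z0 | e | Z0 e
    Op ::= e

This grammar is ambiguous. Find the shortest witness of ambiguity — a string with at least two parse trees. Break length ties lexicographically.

m e e n

length 3: no string has ≥2 trees
length 4: m e e n has 2 parse trees

Two derivations of m e e n:
  G ⇒ m Z0 n ⇒ m e Z0 n ⇒ m e e n
  G ⇒ m Z0 n ⇒ m Z0 e n ⇒ m e e n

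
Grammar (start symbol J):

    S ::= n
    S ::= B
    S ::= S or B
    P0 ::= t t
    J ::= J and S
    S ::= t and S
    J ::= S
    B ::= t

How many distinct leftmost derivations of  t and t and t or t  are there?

Parse trees for t and t and t or t:
  [J [J [S [B t]]] and [S [S t and [S [B t]]] or [B t]]]
  [J [J [S [B t]]] and [S t and [S [S [B t]] or [B t]]]]
  [J [J [J [S [B t]]] and [S [B t]]] and [S [S [B t]] or [B t]]]
  [J [J [S t and [S [B t]]]] and [S [S [B t]] or [B t]]]
  [J [S [S t and [S t and [S [B t]]]] or [B t]]]
  [J [S t and [S [S t and [S [B t]]] or [B t]]]]
  [J [S t and [S t and [S [S [B t]] or [B t]]]]]

7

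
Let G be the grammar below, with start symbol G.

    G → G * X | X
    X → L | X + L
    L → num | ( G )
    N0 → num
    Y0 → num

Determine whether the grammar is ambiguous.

Only G, X, L are reachable from G; ignoring the rest: The grammar is stratified — G handles '*' (left-recursive), X handles '+', L atoms. Each operator has a fixed associativity and precedence level, so every string has one parse.

Unambiguous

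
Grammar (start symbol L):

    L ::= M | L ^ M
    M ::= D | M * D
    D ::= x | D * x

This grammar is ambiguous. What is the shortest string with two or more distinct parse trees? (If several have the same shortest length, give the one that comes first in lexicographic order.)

x * x

length 1: no string has ≥2 trees
length 3: x * x has 2 parse trees

Two derivations of x * x:
  L ⇒ M ⇒ D ⇒ D * x ⇒ x * x
  L ⇒ M ⇒ M * D ⇒ D * D ⇒ x * D ⇒ x * x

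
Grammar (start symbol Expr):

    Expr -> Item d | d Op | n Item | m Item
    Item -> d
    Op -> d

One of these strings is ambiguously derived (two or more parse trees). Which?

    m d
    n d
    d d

d d

m d: 1 tree
n d: 1 tree
d d: 2 trees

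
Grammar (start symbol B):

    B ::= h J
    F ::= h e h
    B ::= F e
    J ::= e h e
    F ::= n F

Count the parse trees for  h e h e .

2

Parse trees for h e h e:
  [B h [J e h e]]
  [B [F h e h] e]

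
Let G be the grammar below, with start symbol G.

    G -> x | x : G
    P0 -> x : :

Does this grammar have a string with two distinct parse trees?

Unambiguous

(P0 is unreachable from G, so its rules don't affect L(G).) The reachable grammar is A → atom sep A | atom. Each atom is followed by either the separator (recurse) or end-of-string (stop) — no choice point.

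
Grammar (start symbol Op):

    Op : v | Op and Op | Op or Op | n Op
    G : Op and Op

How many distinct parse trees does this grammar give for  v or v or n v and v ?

7

Parse trees for v or v or n v and v:
  [Op [Op [Op v] or [Op [Op v] or [Op n [Op v]]]] and [Op v]]
  [Op [Op [Op [Op v] or [Op v]] or [Op n [Op v]]] and [Op v]]
  [Op [Op v] or [Op [Op [Op v] or [Op n [Op v]]] and [Op v]]]
  [Op [Op v] or [Op [Op v] or [Op [Op n [Op v]] and [Op v]]]]
  [Op [Op v] or [Op [Op v] or [Op n [Op [Op v] and [Op v]]]]]
  [Op [Op [Op v] or [Op v]] or [Op [Op n [Op v]] and [Op v]]]
  [Op [Op [Op v] or [Op v]] or [Op n [Op [Op v] and [Op v]]]]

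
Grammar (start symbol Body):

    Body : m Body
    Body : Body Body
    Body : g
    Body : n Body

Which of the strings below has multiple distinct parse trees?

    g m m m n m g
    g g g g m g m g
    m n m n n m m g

g g g g m g m g

g m m m n m g: 1 tree
g g g g m g m g: 56 trees
m n m n n m m g: 1 tree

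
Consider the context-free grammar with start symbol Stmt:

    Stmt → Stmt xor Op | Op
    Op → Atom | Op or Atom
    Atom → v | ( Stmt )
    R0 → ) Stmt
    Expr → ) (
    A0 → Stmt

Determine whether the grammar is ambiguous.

Unambiguous

Only Stmt, Op, Atom are reachable from Stmt; ignoring the rest: The grammar is stratified — Stmt handles 'xor' (left-recursive), Op handles 'or', Atom atoms. Each operator has a fixed associativity and precedence level, so every string has one parse.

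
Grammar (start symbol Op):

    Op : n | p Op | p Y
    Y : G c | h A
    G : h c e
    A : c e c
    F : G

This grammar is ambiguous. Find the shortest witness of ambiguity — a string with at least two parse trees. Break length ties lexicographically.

length 1: no string has ≥2 trees
length 2: no string has ≥2 trees
length 3: no string has ≥2 trees
length 4: no string has ≥2 trees
length 5: p h c e c has 2 parse trees

Two derivations of p h c e c:
  Op ⇒ p Y ⇒ p G c ⇒ p h c e c
  Op ⇒ p Y ⇒ p h A ⇒ p h c e c

p h c e c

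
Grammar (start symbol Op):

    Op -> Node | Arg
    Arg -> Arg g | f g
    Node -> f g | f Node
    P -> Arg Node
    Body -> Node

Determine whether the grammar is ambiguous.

Witness: f g

Derivation 1: Op ⇒ Node ⇒ f g
Derivation 2: Op ⇒ Arg ⇒ f g

Two distinct leftmost derivations for the same string.

Ambiguous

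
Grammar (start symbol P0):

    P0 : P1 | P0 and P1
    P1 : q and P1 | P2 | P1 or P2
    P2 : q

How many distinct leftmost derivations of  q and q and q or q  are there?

7

Parse trees for q and q and q or q:
  [P0 [P1 q and [P1 q and [P1 [P1 [P2 q]] or [P2 q]]]]]
  [P0 [P1 q and [P1 [P1 q and [P1 [P2 q]]] or [P2 q]]]]
  [P0 [P1 [P1 q and [P1 q and [P1 [P2 q]]]] or [P2 q]]]
  [P0 [P0 [P1 [P2 q]]] and [P1 q and [P1 [P1 [P2 q]] or [P2 q]]]]
  [P0 [P0 [P1 [P2 q]]] and [P1 [P1 q and [P1 [P2 q]]] or [P2 q]]]
  [P0 [P0 [P1 q and [P1 [P2 q]]]] and [P1 [P1 [P2 q]] or [P2 q]]]
  [P0 [P0 [P0 [P1 [P2 q]]] and [P1 [P2 q]]] and [P1 [P1 [P2 q]] or [P2 q]]]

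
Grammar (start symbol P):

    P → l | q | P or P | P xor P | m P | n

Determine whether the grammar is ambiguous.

Ambiguous

Witness: m l or l

Derivation 1: P ⇒ P or P ⇒ m P or P ⇒ m l or P ⇒ m l or l
Derivation 2: P ⇒ m P ⇒ m P or P ⇒ m l or P ⇒ m l or l

Two distinct leftmost derivations for the same string.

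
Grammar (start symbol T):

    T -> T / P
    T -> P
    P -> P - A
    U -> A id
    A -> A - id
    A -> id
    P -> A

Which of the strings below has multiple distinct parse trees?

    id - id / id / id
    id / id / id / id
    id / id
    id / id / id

id - id / id / id: 2 trees
id / id / id / id: 1 tree
id / id: 1 tree
id / id / id: 1 tree

id - id / id / id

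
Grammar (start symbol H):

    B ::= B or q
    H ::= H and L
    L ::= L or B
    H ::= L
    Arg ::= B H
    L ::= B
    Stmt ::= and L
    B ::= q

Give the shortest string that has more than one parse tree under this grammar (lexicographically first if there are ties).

length 1: no string has ≥2 trees
length 3: q or q has 2 parse trees

Two derivations of q or q:
  H ⇒ L ⇒ L or B ⇒ B or B ⇒ q or B ⇒ q or q
  H ⇒ L ⇒ B ⇒ B or q ⇒ q or q

q or q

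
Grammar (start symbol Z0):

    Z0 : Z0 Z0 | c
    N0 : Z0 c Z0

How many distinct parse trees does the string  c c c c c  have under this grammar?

Parse trees for c c c c c (showing first 6 of 14):
  [Z0 [Z0 c] [Z0 [Z0 c] [Z0 [Z0 c] [Z0 [Z0 c] [Z0 c]]]]]
  [Z0 [Z0 c] [Z0 [Z0 c] [Z0 [Z0 [Z0 c] [Z0 c]] [Z0 c]]]]
  [Z0 [Z0 c] [Z0 [Z0 [Z0 c] [Z0 c]] [Z0 [Z0 c] [Z0 c]]]]
  [Z0 [Z0 c] [Z0 [Z0 [Z0 c] [Z0 [Z0 c] [Z0 c]]] [Z0 c]]]
  [Z0 [Z0 c] [Z0 [Z0 [Z0 [Z0 c] [Z0 c]] [Z0 c]] [Z0 c]]]
  [Z0 [Z0 [Z0 c] [Z0 c]] [Z0 [Z0 c] [Z0 [Z0 c] [Z0 c]]]]

14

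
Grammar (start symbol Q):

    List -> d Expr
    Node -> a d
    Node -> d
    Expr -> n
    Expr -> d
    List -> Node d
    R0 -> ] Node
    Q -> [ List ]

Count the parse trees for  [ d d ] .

2

Parse trees for [ d d ]:
  [Q [ [List d [Expr d]] ]]
  [Q [ [List [Node d] d] ]]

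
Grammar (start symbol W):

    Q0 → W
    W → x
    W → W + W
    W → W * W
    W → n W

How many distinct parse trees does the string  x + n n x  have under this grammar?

Parse trees for x + n n x:
  [W [W x] + [W n [W n [W x]]]]

1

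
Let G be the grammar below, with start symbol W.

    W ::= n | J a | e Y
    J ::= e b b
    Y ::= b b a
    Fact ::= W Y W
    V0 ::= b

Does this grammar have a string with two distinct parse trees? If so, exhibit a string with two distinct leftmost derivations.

Ambiguous

Witness: e b b a

Derivation 1: W ⇒ J a ⇒ e b b a
Derivation 2: W ⇒ e Y ⇒ e b b a

Two distinct leftmost derivations for the same string.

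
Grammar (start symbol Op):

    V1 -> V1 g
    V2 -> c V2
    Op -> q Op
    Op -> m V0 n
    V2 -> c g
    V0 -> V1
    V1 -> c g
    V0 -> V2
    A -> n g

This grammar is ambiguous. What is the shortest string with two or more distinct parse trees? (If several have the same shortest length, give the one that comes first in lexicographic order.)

length 4: m c g n has 2 parse trees

Two derivations of m c g n:
  Op ⇒ m V0 n ⇒ m V1 n ⇒ m c g n
  Op ⇒ m V0 n ⇒ m V2 n ⇒ m c g n

m c g n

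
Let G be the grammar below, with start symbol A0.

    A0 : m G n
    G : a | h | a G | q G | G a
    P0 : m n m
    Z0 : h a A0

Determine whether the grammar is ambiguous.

Witness: m a a n

Derivation 1: A0 ⇒ m G n ⇒ m a G n ⇒ m a a n
Derivation 2: A0 ⇒ m G n ⇒ m G a n ⇒ m a a n

Two distinct leftmost derivations for the same string.

Ambiguous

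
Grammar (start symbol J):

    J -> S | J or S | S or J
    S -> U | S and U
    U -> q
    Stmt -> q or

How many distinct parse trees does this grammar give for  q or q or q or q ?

Parse trees for q or q or q or q:
  [J [J [J [J [S [U q]]] or [S [U q]]] or [S [U q]]] or [S [U q]]]
  [J [J [J [S [U q]] or [J [S [U q]]]] or [S [U q]]] or [S [U q]]]
  [J [J [S [U q]] or [J [J [S [U q]]] or [S [U q]]]] or [S [U q]]]
  [J [J [S [U q]] or [J [S [U q]] or [J [S [U q]]]]] or [S [U q]]]
  [J [S [U q]] or [J [J [J [S [U q]]] or [S [U q]]] or [S [U q]]]]
  [J [S [U q]] or [J [J [S [U q]] or [J [S [U q]]]] or [S [U q]]]]
  [J [S [U q]] or [J [S [U q]] or [J [J [S [U q]]] or [S [U q]]]]]
  [J [S [U q]] or [J [S [U q]] or [J [S [U q]] or [J [S [U q]]]]]]

8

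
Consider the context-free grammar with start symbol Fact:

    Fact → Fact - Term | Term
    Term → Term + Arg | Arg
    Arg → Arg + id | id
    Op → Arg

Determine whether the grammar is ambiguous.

Witness: id + id

Derivation 1: Fact ⇒ Term ⇒ Term + Arg ⇒ Arg + Arg ⇒ id + Arg ⇒ id + id
Derivation 2: Fact ⇒ Term ⇒ Arg ⇒ Arg + id ⇒ id + id

Two distinct leftmost derivations for the same string.

Ambiguous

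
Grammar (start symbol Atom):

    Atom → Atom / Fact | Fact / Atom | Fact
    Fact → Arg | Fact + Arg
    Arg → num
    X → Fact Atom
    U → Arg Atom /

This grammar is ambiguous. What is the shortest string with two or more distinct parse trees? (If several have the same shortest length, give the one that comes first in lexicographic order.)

num / num

length 1: no string has ≥2 trees
length 3: num / num has 2 parse trees

Two derivations of num / num:
  Atom ⇒ Atom / Fact ⇒ Fact / Fact ⇒ Arg / Fact ⇒ num / Fact ⇒ num / Arg ⇒ num / num
  Atom ⇒ Fact / Atom ⇒ Arg / Atom ⇒ num / Atom ⇒ num / Fact ⇒ num / Arg ⇒ num / num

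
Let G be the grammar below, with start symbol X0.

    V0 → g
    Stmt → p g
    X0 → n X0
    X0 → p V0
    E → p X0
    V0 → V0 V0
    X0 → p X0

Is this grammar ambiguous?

Witness: p g g g

Derivation 1: X0 ⇒ p V0 ⇒ p V0 V0 ⇒ p g V0 ⇒ p g V0 V0 ⇒ p g g V0 ⇒ p g g g
Derivation 2: X0 ⇒ p V0 ⇒ p V0 V0 ⇒ p V0 V0 V0 ⇒ p g V0 V0 ⇒ p g g V0 ⇒ p g g g

Two distinct leftmost derivations for the same string.

Ambiguous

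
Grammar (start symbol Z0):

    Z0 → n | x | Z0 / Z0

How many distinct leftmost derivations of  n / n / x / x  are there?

Parse trees for n / n / x / x:
  [Z0 [Z0 n] / [Z0 [Z0 n] / [Z0 [Z0 x] / [Z0 x]]]]
  [Z0 [Z0 n] / [Z0 [Z0 [Z0 n] / [Z0 x]] / [Z0 x]]]
  [Z0 [Z0 [Z0 n] / [Z0 n]] / [Z0 [Z0 x] / [Z0 x]]]
  [Z0 [Z0 [Z0 n] / [Z0 [Z0 n] / [Z0 x]]] / [Z0 x]]
  [Z0 [Z0 [Z0 [Z0 n] / [Z0 n]] / [Z0 x]] / [Z0 x]]

5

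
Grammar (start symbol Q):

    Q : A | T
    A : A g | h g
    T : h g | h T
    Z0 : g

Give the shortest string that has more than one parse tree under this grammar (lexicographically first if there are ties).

h g

length 2: h g has 2 parse trees

Two derivations of h g:
  Q ⇒ A ⇒ h g
  Q ⇒ T ⇒ h g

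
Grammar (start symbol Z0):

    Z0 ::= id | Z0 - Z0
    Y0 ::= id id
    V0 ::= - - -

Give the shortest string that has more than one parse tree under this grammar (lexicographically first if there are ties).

id - id - id

length 1: no string has ≥2 trees
length 3: no string has ≥2 trees
length 5: id - id - id has 2 parse trees

Two derivations of id - id - id:
  Z0 ⇒ Z0 - Z0 ⇒ id - Z0 ⇒ id - Z0 - Z0 ⇒ id - id - Z0 ⇒ id - id - id
  Z0 ⇒ Z0 - Z0 ⇒ Z0 - Z0 - Z0 ⇒ id - Z0 - Z0 ⇒ id - id - Z0 ⇒ id - id - id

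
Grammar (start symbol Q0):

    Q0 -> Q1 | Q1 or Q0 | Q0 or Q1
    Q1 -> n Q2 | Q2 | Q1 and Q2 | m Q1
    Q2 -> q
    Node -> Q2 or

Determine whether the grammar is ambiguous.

Witness: q or q

Derivation 1: Q0 ⇒ Q1 or Q0 ⇒ Q2 or Q0 ⇒ q or Q0 ⇒ q or Q1 ⇒ q or Q2 ⇒ q or q
Derivation 2: Q0 ⇒ Q0 or Q1 ⇒ Q1 or Q1 ⇒ Q2 or Q1 ⇒ q or Q1 ⇒ q or Q2 ⇒ q or q

Two distinct leftmost derivations for the same string.

Ambiguous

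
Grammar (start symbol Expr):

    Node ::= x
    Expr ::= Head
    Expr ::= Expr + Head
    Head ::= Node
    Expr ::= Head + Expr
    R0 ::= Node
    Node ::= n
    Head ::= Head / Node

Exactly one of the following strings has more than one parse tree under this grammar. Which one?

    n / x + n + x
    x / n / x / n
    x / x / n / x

n / x + n + x

n / x + n + x: 4 trees
x / n / x / n: 1 tree
x / x / n / x: 1 tree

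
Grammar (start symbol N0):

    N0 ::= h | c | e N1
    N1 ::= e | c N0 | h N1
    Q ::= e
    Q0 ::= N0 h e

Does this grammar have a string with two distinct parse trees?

Unambiguous

(Q, Q0 are unreachable from N0, so their rules don't affect L(N0).) Restricted to the reachable nonterminals, every rule has the form A → t or A → t B, and no two rules for the same A share a first terminal. The grammar encodes a DFA — one run per string.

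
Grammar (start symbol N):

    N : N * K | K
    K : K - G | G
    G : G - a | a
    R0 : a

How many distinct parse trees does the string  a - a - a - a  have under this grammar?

8

Parse trees for a - a - a - a:
  [N [K [K [G a]] - [G [G [G a] - a] - a]]]
  [N [K [K [K [G a]] - [G a]] - [G [G a] - a]]]
  [N [K [K [G [G a] - a]] - [G [G a] - a]]]
  [N [K [K [K [G a]] - [G [G a] - a]] - [G a]]]
  [N [K [K [K [K [G a]] - [G a]] - [G a]] - [G a]]]
  [N [K [K [K [G [G a] - a]] - [G a]] - [G a]]]
  [N [K [K [G [G [G a] - a] - a]] - [G a]]]
  [N [K [G [G [G [G a] - a] - a] - a]]]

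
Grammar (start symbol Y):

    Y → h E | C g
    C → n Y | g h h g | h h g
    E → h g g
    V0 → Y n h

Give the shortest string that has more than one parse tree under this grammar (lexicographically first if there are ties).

h h g g

length 4: h h g g has 2 parse trees

Two derivations of h h g g:
  Y ⇒ h E ⇒ h h g g
  Y ⇒ C g ⇒ h h g g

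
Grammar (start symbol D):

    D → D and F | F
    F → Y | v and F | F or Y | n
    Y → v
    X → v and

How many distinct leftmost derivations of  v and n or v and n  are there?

Parse trees for v and n or v and n:
  [D [D [D [F [Y v]]] and [F [F n] or [Y v]]] and [F n]]
  [D [D [F v and [F [F n] or [Y v]]]] and [F n]]
  [D [D [F [F v and [F n]] or [Y v]]] and [F n]]

3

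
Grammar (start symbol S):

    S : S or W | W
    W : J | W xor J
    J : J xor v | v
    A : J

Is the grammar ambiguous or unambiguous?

Ambiguous

Witness: v xor v

Derivation 1: S ⇒ W ⇒ J ⇒ J xor v ⇒ v xor v
Derivation 2: S ⇒ W ⇒ W xor J ⇒ J xor J ⇒ v xor J ⇒ v xor v

Two distinct leftmost derivations for the same string.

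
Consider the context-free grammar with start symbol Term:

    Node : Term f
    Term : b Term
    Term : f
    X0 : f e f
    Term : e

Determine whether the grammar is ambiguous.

Unambiguous

(X0, Node are unreachable from Term, so their rules don't affect L(Term).) Each reachable nonterminal has at most one production per leading terminal, and all productions are right-linear; the derivation is determined token-by-token.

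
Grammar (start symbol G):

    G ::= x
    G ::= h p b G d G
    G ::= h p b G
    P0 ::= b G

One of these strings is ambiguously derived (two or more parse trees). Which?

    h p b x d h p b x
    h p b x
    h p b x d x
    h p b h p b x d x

h p b x d h p b x: 1 tree
h p b x: 1 tree
h p b x d x: 1 tree
h p b h p b x d x: 2 trees

h p b h p b x d x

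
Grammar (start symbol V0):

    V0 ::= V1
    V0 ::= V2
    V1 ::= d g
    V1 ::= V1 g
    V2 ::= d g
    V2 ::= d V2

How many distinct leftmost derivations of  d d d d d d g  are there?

Parse trees for d d d d d d g:
  [V0 [V2 d [V2 d [V2 d [V2 d [V2 d [V2 d g]]]]]]]

1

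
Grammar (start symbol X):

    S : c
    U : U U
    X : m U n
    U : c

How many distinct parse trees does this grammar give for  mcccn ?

2

Parse trees for mcccn:
  [X m [U [U c] [U [U c] [U c]]] n]
  [X m [U [U [U c] [U c]] [U c]] n]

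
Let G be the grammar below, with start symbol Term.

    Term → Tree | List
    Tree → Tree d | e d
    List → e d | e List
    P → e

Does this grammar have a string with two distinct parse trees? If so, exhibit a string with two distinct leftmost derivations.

Witness: e d

Derivation 1: Term ⇒ Tree ⇒ e d
Derivation 2: Term ⇒ List ⇒ e d

Two distinct leftmost derivations for the same string.

Ambiguous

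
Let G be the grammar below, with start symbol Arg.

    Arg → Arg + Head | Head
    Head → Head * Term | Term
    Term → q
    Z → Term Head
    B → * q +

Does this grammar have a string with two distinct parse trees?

Unambiguous

(Z, B are unreachable from Arg, so their rules don't affect L(Arg).) The grammar is stratified — Arg handles '+' (left-recursive), Head handles '*', Term atoms. Each operator has a fixed associativity and precedence level, so every string has one parse.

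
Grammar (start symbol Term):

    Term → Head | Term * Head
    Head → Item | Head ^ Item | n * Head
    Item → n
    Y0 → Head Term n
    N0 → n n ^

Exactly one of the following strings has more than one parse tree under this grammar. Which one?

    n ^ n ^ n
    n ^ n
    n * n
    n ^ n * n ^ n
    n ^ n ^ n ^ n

n * n

n ^ n ^ n: 1 tree
n ^ n: 1 tree
n * n: 2 trees
n ^ n * n ^ n: 1 tree
n ^ n ^ n ^ n: 1 tree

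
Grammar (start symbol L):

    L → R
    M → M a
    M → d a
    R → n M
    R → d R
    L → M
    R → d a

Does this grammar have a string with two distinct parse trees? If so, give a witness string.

Witness: d a

Derivation 1: L ⇒ R ⇒ d a
Derivation 2: L ⇒ M ⇒ d a

Two distinct leftmost derivations for the same string.

Ambiguous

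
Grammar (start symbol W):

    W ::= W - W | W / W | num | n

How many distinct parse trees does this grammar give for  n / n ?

Parse trees for n / n:
  [W [W n] / [W n]]

1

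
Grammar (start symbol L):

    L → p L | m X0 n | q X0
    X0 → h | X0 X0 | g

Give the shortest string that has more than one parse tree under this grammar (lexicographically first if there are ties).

length 2: no string has ≥2 trees
length 3: no string has ≥2 trees
length 4: q g g g has 2 parse trees

Two derivations of q g g g:
  L ⇒ q X0 ⇒ q X0 X0 ⇒ q X0 X0 X0 ⇒ q g X0 X0 ⇒ q g g X0 ⇒ q g g g
  L ⇒ q X0 ⇒ q X0 X0 ⇒ q g X0 ⇒ q g X0 X0 ⇒ q g g X0 ⇒ q g g g

q g g g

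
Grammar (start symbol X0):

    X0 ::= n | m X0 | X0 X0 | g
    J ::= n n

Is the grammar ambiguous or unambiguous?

Witness: g g g

Derivation 1: X0 ⇒ X0 X0 ⇒ X0 X0 X0 ⇒ g X0 X0 ⇒ g g X0 ⇒ g g g
Derivation 2: X0 ⇒ X0 X0 ⇒ g X0 ⇒ g X0 X0 ⇒ g g X0 ⇒ g g g

Two distinct leftmost derivations for the same string.

Ambiguous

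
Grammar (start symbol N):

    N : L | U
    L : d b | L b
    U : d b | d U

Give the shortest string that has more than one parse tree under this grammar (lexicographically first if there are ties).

d b

length 2: d b has 2 parse trees

Two derivations of d b:
  N ⇒ L ⇒ d b
  N ⇒ U ⇒ d b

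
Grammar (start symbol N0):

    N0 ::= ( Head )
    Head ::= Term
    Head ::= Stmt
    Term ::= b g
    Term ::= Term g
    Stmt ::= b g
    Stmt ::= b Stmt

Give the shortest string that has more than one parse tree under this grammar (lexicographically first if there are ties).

( b g )

length 4: ( b g ) has 2 parse trees

Two derivations of ( b g ):
  N0 ⇒ ( Head ) ⇒ ( Term ) ⇒ ( b g )
  N0 ⇒ ( Head ) ⇒ ( Stmt ) ⇒ ( b g )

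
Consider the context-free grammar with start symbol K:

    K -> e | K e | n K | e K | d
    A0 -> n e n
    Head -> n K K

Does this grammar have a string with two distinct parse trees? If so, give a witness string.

Witness: e e

Derivation 1: K ⇒ K e ⇒ e e
Derivation 2: K ⇒ e K ⇒ e e

Two distinct leftmost derivations for the same string.

Ambiguous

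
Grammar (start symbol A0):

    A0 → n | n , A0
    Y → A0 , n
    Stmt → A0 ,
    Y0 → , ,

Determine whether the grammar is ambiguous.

(Y, Stmt, Y0 are unreachable from A0, so their rules don't affect L(A0).) The reachable grammar is A → atom sep A | atom. Each atom is followed by either the separator (recurse) or end-of-string (stop) — no choice point.

Unambiguous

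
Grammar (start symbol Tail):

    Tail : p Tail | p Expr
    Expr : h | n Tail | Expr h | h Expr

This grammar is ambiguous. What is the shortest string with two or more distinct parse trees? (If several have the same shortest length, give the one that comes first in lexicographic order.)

p h h

length 2: no string has ≥2 trees
length 3: p h h has 2 parse trees

Two derivations of p h h:
  Tail ⇒ p Expr ⇒ p Expr h ⇒ p h h
  Tail ⇒ p Expr ⇒ p h Expr ⇒ p h h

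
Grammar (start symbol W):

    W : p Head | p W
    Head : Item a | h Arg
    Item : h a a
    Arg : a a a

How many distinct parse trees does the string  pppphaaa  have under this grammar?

Parse trees for pppphaaa:
  [W p [W p [W p [W p [Head [Item h a a] a]]]]]
  [W p [W p [W p [W p [Head h [Arg a a a]]]]]]

2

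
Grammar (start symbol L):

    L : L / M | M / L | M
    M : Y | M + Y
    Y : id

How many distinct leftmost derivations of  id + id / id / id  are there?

Parse trees for id + id / id / id:
  [L [L [L [M [M [Y id]] + [Y id]]] / [M [Y id]]] / [M [Y id]]]
  [L [L [M [M [Y id]] + [Y id]] / [L [M [Y id]]]] / [M [Y id]]]
  [L [M [M [Y id]] + [Y id]] / [L [L [M [Y id]]] / [M [Y id]]]]
  [L [M [M [Y id]] + [Y id]] / [L [M [Y id]] / [L [M [Y id]]]]]

4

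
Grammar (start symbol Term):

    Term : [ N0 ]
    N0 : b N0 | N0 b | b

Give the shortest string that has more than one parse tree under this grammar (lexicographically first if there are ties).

[ b b ]

length 3: no string has ≥2 trees
length 4: [ b b ] has 2 parse trees

Two derivations of [ b b ]:
  Term ⇒ [ N0 ] ⇒ [ b N0 ] ⇒ [ b b ]
  Term ⇒ [ N0 ] ⇒ [ N0 b ] ⇒ [ b b ]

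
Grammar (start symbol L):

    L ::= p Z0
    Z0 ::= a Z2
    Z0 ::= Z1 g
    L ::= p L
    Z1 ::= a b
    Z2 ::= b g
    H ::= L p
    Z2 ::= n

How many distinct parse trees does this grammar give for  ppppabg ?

Parse trees for ppppabg:
  [L p [L p [L p [L p [Z0 a [Z2 b g]]]]]]
  [L p [L p [L p [L p [Z0 [Z1 a b] g]]]]]

2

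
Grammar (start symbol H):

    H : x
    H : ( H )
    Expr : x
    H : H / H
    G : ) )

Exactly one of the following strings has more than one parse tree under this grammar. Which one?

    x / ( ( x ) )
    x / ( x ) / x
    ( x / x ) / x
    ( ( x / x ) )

x / ( x ) / x

x / ( ( x ) ): 1 tree
x / ( x ) / x: 2 trees
( x / x ) / x: 1 tree
( ( x / x ) ): 1 tree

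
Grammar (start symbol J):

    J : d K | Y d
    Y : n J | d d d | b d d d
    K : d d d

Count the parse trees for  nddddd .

2

Parse trees for nddddd:
  [J [Y n [J d [K d d d]]] d]
  [J [Y n [J [Y d d d] d]] d]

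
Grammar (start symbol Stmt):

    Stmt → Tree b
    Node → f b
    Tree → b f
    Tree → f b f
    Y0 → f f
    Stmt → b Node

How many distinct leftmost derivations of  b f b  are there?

2

Parse trees for b f b:
  [Stmt [Tree b f] b]
  [Stmt b [Node f b]]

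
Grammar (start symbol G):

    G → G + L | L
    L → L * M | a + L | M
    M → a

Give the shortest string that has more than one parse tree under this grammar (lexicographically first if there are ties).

a + a

length 1: no string has ≥2 trees
length 3: a + a has 2 parse trees

Two derivations of a + a:
  G ⇒ G + L ⇒ L + L ⇒ M + L ⇒ a + L ⇒ a + M ⇒ a + a
  G ⇒ L ⇒ a + L ⇒ a + M ⇒ a + a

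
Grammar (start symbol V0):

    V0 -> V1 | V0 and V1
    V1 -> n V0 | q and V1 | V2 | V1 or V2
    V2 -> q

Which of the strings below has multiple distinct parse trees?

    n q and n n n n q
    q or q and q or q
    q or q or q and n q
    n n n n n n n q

n q and n n n n q: 3 trees
q or q and q or q: 1 tree
q or q or q and n q: 1 tree
n n n n n n n q: 1 tree

n q and n n n n q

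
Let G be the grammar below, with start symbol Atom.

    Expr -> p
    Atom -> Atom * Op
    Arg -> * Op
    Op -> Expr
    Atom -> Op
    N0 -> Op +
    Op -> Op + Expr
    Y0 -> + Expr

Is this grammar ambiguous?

Unambiguous

Only Atom, Op, Expr are reachable from Atom; ignoring the rest: This is a standard precedence ladder (Atom over Op over Expr), with each level left-recursive on its own operator ('*' at Atom, '+' at Op). That structure is LR(1), hence unambiguous.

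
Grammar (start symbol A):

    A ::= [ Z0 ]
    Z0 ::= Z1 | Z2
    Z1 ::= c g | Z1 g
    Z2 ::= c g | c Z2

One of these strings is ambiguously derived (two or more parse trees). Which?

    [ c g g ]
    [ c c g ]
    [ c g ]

[ c g g ]: 1 tree
[ c c g ]: 1 tree
[ c g ]: 2 trees

[ c g ]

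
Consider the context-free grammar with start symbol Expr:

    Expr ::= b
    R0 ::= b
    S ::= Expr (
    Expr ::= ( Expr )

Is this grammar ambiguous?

Only Expr is reachable from Expr; ignoring the rest: L(Expr) is { openⁿ atom closeⁿ : n ≥ 0 }. The bracket depth fixes n, and the derivation is forced at every step.

Unambiguous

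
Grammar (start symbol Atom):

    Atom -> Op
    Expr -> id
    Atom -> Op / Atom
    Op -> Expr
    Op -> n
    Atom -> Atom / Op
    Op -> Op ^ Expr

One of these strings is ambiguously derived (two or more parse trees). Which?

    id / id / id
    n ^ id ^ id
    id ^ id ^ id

id / id / id: 4 trees
n ^ id ^ id: 1 tree
id ^ id ^ id: 1 tree

id / id / id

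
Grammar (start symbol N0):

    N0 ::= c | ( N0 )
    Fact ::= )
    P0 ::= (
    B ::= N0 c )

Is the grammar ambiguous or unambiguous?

Only N0 is reachable from N0; ignoring the rest: Each string is a nest of matched brackets around a single atom. An opening bracket forces the recursive rule; an atom forces the base rule.

Unambiguous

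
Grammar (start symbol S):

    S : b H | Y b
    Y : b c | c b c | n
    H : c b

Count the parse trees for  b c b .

Parse trees for b c b:
  [S b [H c b]]
  [S [Y b c] b]

2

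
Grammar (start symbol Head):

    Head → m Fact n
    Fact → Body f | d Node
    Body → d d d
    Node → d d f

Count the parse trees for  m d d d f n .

2

Parse trees for m d d d f n:
  [Head m [Fact [Body d d d] f] n]
  [Head m [Fact d [Node d d f]] n]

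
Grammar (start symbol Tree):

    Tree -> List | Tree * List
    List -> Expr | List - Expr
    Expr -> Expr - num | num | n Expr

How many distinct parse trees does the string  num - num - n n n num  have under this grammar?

Parse trees for num - num - n n n num:
  [Tree [List [List [Expr [Expr num] - num]] - [Expr n [Expr n [Expr n [Expr num]]]]]]
  [Tree [List [List [List [Expr num]] - [Expr num]] - [Expr n [Expr n [Expr n [Expr num]]]]]]

2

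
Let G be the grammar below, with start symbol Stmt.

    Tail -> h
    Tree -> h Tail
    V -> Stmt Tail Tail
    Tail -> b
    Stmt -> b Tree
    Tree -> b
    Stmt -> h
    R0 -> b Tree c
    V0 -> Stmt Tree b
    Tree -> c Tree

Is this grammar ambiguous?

(V, R0, V0 are unreachable from Stmt, so their rules don't affect L(Stmt).) The reachable rules are right-linear with at most one rule per (nonterminal, next-terminal) pair. Each input token forces the next rule, so parsing is deterministic.

Unambiguous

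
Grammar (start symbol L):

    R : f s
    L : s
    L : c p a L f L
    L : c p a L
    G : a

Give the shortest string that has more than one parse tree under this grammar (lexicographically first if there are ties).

length 1: no string has ≥2 trees
length 4: no string has ≥2 trees
length 6: no string has ≥2 trees
length 7: no string has ≥2 trees
length 9: c p a c p a s f s has 2 parse trees

Two derivations of c p a c p a s f s:
  L ⇒ c p a L f L ⇒ c p a c p a L f L ⇒ c p a c p a s f L ⇒ c p a c p a s f s
  L ⇒ c p a L ⇒ c p a c p a L f L ⇒ c p a c p a s f L ⇒ c p a c p a s f s

c p a c p a s f s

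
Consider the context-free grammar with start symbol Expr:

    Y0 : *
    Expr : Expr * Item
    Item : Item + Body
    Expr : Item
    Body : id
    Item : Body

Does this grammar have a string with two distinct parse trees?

Unambiguous

Only Expr, Item, Body are reachable from Expr; ignoring the rest: This is a standard precedence ladder (Expr over Item over Body), with each level left-recursive on its own operator ('*' at Expr, '+' at Item). That structure is LR(1), hence unambiguous.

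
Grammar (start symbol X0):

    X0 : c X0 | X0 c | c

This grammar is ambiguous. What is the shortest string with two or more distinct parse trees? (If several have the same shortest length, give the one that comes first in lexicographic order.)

length 1: no string has ≥2 trees
length 2: c c has 2 parse trees

Two derivations of c c:
  X0 ⇒ c X0 ⇒ c c
  X0 ⇒ X0 c ⇒ c c

c c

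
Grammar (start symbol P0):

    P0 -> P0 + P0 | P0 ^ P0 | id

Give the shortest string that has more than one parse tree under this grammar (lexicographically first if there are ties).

length 1: no string has ≥2 trees
length 3: no string has ≥2 trees
length 5: id + id + id has 2 parse trees

Two derivations of id + id + id:
  P0 ⇒ P0 + P0 ⇒ P0 + P0 + P0 ⇒ id + P0 + P0 ⇒ id + id + P0 ⇒ id + id + id
  P0 ⇒ P0 + P0 ⇒ id + P0 ⇒ id + P0 + P0 ⇒ id + id + P0 ⇒ id + id + id

id + id + id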